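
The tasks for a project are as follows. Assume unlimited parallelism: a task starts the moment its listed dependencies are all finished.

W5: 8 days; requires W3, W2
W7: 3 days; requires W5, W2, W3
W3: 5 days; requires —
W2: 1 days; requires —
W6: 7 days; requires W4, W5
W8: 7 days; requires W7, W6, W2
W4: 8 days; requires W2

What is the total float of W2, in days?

W3→W5→W6→W8 = 5+8+7+7 = 27 sets the makespan at 27 days.
The longest chain containing W2 totals 23 days.
Float = 27 − 23 = 4.

4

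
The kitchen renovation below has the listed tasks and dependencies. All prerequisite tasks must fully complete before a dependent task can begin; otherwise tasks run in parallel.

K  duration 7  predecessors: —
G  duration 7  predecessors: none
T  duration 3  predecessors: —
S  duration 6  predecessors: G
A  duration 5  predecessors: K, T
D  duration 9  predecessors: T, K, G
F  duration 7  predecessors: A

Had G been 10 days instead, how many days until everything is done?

Baseline: K→A→F = 7+5+7 = 19 → 19 days.
G has 3 days of float (longest path through it is 16).
No other chain overtakes it, so the finish is 19 days.

19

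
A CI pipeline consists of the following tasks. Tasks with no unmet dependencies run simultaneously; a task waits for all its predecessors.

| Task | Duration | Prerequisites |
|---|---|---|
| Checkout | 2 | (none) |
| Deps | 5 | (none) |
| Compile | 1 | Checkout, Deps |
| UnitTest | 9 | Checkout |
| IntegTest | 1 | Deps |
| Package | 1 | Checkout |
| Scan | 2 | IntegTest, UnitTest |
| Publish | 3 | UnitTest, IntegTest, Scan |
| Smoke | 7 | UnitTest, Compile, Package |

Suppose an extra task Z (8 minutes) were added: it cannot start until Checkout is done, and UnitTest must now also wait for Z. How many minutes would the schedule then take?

26

Originally the schedule takes 18 minutes.
With Z inserted, UnitTest now waits for max(Checkout, Z).
New critical path: Checkout→Z→UnitTest→Smoke = 2+8+9+7 = 26 ⇒ 26 minutes.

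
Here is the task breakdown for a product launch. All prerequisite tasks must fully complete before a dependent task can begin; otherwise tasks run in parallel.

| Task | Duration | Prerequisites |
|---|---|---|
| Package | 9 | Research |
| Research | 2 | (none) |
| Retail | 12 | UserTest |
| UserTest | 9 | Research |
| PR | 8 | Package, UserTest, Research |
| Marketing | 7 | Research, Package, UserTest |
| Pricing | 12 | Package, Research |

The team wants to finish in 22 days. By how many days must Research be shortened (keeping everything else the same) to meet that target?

1

Current finish: 23 days; target: 22.
Research is on every critical path, so each day cut from Research cuts the finish by one (this holds down to a finish of 22).
Need 23 − 22 = 1 day off Research → Research becomes 1 day, finish becomes 22.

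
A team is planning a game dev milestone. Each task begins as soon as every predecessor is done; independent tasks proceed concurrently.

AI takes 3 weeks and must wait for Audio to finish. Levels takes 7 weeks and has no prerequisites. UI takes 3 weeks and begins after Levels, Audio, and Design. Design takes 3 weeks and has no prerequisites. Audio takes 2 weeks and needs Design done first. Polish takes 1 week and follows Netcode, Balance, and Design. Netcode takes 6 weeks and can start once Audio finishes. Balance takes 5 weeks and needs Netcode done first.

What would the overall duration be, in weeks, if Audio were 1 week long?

16

Actual critical path: Design→Audio→Netcode→Balance→Polish = 3+2+6+5+1 = 17 ⇒ 17 weeks.
Audio lies on that path, so at 1 week the path becomes 16 weeks.
No other chain overtakes it, so the finish is 16 weeks.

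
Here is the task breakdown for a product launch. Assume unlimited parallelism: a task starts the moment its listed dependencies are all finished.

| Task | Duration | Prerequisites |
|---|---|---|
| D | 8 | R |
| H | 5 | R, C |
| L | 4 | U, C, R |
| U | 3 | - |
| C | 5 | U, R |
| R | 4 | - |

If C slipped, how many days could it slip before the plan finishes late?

0

R→C→H = 4+5+5 = 14 sets the makespan at 14 days.
C finishes as early as 9 and must finish by 9.
Float = 14 − 14 = 0.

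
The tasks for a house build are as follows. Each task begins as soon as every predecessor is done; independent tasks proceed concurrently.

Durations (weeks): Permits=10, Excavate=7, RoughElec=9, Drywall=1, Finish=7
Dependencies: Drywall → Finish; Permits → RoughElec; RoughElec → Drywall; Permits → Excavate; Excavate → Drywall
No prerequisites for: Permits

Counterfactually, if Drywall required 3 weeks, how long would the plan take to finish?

Critical path before the change: Permits→RoughElec→Drywall→Finish = 10+9+1+7 = 27 giving 27 weeks.
Since Drywall is critical, the +2 change carries straight to that chain (now 29 weeks).
That remains the longest chain; total 29 weeks.

29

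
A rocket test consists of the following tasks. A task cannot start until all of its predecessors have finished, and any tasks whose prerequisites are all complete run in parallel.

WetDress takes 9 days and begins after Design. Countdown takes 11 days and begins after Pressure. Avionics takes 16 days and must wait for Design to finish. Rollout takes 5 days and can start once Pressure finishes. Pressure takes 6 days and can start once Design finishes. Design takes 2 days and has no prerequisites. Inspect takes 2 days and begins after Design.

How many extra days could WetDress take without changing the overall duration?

Critical path: Design→Pressure→Countdown = 2+6+11 = 19, so the finish is 19 days.
The longest chain containing WetDress totals 11 days.
So WetDress can slip 19 − 11 = 8 days.

8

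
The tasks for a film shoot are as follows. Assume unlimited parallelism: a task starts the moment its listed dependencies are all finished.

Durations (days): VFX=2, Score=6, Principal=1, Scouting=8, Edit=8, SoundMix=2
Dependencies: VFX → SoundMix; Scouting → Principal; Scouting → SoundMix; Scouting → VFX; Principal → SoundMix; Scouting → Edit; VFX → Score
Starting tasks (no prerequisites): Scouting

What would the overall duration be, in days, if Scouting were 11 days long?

19

Critical path before the change: Scouting→VFX→Score = 8+2+6 = 16 giving 16 days.
Scouting lies on that path, so at 11 days the path becomes 19 days.
That remains the longest chain; total 19 days.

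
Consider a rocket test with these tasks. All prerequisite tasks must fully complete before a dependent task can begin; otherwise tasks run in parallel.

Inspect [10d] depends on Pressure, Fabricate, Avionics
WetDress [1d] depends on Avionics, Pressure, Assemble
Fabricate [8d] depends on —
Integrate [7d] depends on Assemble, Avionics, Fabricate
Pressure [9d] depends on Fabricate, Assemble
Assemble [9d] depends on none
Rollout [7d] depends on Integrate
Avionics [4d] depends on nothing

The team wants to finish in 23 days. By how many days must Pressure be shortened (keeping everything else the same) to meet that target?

Current finish: 28 days; target: 23.
Pressure is on every critical path, so each day cut from Pressure cuts the finish by one (this holds down to a finish of 23).
Need 28 − 23 = 5 days off Pressure → Pressure becomes 4 days, finish becomes 23.

5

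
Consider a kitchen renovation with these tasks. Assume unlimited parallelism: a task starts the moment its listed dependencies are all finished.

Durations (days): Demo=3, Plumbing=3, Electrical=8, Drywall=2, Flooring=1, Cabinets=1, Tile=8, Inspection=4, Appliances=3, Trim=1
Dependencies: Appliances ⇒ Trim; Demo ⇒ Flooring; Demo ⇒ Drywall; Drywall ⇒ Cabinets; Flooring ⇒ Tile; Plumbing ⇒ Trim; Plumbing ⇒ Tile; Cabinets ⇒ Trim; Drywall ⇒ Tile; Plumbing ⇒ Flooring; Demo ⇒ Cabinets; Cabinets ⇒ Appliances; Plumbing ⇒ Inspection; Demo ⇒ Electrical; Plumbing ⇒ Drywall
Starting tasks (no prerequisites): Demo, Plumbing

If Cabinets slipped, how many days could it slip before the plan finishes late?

3

The longest chain is Demo→Drywall→Tile = 3+2+8 = 13; overall finish 13 days.
The longest chain containing Cabinets totals 10 days.
Float = 13 − 10 = 3.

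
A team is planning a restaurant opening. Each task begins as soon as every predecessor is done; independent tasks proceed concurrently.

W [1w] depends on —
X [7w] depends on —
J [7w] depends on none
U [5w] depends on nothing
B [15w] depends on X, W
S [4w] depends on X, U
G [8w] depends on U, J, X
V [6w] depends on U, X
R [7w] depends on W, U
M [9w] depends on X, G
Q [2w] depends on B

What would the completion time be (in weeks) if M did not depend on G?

24

Before: longest chain X→B→Q = 7+15+2 = 24, finish 24.
Without G→M, M's earliest start moves from 15 to 7.
The longest chain is now X→B→Q = 7+15+2 = 24, so the plan takes 24 weeks.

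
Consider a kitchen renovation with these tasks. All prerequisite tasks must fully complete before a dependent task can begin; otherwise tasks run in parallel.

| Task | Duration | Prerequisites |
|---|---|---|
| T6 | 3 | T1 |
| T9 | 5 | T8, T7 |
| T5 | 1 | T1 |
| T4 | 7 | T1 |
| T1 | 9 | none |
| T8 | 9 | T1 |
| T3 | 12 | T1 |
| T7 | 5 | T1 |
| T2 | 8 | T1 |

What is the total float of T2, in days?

6

The longest chain is T1→T8→T9 = 9+9+5 = 23; overall finish 23 days.
Longest path through T2: 17 days (earliest finish 17, latest finish 23).
Slack of T2 = 15 − 9 = 6 days.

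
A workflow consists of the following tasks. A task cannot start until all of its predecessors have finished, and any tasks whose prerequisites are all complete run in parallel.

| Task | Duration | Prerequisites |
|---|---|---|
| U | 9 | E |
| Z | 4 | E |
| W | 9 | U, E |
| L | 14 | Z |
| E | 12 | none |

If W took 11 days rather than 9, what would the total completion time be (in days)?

Baseline: E→U→W = 12+9+9 = 30 → 30 days.
Since W is critical, the +2 change carries straight to that chain (now 32 days).
No other chain overtakes it, so the finish is 32 days.

32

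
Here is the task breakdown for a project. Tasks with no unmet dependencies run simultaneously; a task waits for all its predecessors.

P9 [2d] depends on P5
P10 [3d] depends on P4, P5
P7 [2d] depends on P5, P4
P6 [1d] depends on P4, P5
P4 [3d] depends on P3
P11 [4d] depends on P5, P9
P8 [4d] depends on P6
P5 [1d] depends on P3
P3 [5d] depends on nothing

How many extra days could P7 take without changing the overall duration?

P3→P4→P6→P8 = 5+3+1+4 = 13 sets the makespan at 13 days.
P7 finishes as early as 10 and must finish by 13.
Float = 13 − 10 = 3.

3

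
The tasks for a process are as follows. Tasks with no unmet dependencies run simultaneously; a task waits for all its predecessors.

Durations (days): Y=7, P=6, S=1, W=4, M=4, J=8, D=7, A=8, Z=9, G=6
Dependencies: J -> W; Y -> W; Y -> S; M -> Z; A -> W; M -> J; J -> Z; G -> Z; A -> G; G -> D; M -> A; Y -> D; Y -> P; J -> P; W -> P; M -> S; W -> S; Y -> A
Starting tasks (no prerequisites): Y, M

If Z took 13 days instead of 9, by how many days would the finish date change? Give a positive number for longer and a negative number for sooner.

Actual critical path: Y→A→G→Z = 7+8+6+9 = 30 ⇒ 30 days.
Z is on the critical path; changing it to 13 makes that path 34 days.
No other chain overtakes it, so the finish is 34 days.
Change in finish: 34 − 30 = +4 days.

4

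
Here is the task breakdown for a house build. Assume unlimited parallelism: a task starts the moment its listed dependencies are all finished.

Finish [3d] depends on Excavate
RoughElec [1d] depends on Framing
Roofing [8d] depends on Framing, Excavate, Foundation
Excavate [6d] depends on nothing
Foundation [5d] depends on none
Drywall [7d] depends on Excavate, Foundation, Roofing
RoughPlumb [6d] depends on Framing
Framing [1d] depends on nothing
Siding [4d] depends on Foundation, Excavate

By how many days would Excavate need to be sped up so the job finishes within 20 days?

Current finish: 21 days; target: 20.
Excavate is on every critical path, so each day cut from Excavate cuts the finish by one (this holds down to a finish of 20).
Need 21 − 20 = 1 day off Excavate → Excavate becomes 5 days, finish becomes 20.

1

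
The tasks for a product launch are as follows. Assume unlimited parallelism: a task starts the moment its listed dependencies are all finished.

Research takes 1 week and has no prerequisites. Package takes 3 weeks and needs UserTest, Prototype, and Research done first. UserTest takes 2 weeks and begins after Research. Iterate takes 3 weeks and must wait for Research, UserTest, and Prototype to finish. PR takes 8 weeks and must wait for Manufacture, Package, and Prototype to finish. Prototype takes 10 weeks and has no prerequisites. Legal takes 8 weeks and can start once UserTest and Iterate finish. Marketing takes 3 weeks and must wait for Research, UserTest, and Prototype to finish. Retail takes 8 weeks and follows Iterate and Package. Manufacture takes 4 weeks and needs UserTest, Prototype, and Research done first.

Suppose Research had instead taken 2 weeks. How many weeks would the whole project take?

Critical path before the change: Prototype→Manufacture→PR = 10+4+8 = 22 giving 22 weeks.
Research has 7 weeks of float (longest path through it is 15).
The critical path is still Prototype→Manufacture→PR; finish is now 22 weeks.

22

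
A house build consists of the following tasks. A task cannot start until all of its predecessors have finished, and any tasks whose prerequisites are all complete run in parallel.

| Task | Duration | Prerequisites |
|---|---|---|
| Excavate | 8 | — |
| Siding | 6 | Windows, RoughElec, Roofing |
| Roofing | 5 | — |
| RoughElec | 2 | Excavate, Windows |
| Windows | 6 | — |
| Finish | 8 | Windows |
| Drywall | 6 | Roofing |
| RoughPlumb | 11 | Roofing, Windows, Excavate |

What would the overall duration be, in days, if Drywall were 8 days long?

Critical path before the change: Excavate→RoughPlumb = 8+11 = 19 giving 19 days.
Drywall has 8 days of float (longest path through it is 11).
That remains the longest chain; total 19 days.

19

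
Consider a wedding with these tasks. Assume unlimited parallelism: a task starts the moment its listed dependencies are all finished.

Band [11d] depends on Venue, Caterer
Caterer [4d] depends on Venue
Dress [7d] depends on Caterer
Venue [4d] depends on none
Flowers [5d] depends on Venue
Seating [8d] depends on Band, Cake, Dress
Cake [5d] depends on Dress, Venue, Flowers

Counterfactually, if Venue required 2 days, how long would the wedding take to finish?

26

Critical path before the change: Venue→Caterer→Dress→Cake→Seating = 4+4+7+5+8 = 28 giving 28 days.
Since Venue is critical, the -2 change carries straight to that chain (now 26 days).
That remains the longest chain; total 26 days.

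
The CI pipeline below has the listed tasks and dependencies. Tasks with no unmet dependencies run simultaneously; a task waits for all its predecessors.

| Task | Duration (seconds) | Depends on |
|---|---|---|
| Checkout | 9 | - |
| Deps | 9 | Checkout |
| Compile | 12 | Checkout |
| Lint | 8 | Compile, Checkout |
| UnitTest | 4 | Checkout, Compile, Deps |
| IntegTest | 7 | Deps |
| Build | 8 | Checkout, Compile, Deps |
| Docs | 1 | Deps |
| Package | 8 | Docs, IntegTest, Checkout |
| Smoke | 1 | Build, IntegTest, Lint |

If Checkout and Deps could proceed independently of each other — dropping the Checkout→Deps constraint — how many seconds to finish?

Before: longest chain Checkout→Deps→IntegTest→Package = 9+9+7+8 = 33, finish 33.
Without Checkout→Deps, Deps's earliest start moves from 9 to 0.
The longest chain is now Checkout→Compile→Lint→Smoke = 9+12+8+1 = 30, so the plan takes 30 seconds.

30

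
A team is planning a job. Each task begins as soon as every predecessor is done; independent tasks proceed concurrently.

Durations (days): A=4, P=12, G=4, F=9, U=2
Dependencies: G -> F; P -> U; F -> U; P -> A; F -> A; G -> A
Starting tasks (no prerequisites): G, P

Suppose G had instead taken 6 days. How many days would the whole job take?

19

Actual critical path: G→F→A = 4+9+4 = 17 ⇒ 17 days.
G is on the critical path; changing it to 6 makes that path 19 days.
No other chain overtakes it, so the finish is 19 days.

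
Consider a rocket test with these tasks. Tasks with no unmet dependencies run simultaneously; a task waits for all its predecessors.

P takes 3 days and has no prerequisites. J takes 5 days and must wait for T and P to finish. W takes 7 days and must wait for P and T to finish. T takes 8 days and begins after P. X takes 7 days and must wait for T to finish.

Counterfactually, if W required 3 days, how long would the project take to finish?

Actual critical path: P→T→W = 3+8+7 = 18 ⇒ 18 days.
W is on the critical path; changing it to 3 makes that path 14 days.
Now P→T→X = 3+8+7 = 18 is longest, so the finish becomes 18 days.

18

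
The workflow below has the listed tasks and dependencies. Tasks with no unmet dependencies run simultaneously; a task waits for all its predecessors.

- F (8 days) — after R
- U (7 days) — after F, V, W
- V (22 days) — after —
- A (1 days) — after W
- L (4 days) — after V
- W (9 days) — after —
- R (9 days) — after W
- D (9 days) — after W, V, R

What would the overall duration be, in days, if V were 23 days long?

33

Actual critical path: W→R→F→U = 9+9+8+7 = 33 ⇒ 33 days.
The longest path through V is only 31 days, so V has float 2.
No other chain overtakes it, so the finish is 33 days.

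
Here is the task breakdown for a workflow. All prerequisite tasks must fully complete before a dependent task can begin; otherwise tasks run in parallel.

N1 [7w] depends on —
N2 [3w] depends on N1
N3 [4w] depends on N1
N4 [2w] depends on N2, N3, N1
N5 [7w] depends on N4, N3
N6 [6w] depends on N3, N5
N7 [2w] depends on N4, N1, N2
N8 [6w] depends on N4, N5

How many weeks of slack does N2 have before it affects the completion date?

Critical path: N1→N3→N4→N5→N6 = 7+4+2+7+6 = 26, so the finish is 26 weeks.
Longest path through N2: 25 weeks (earliest finish 10, latest finish 11).
Slack of N2 = 8 − 7 = 1 week.

1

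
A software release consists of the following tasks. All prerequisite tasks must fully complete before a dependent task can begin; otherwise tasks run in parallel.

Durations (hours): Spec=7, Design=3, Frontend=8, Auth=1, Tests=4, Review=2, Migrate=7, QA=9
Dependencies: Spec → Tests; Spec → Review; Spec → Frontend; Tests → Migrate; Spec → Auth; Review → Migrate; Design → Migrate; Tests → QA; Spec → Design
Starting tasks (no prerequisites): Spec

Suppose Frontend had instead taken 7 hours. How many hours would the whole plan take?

20

As given, the longest chain is Spec→Tests→QA = 7+4+9 = 20, so the finish is 20 hours.
The longest path through Frontend is only 15 hours, so Frontend has float 5.
The critical path is still Spec→Tests→QA; finish is now 20 hours.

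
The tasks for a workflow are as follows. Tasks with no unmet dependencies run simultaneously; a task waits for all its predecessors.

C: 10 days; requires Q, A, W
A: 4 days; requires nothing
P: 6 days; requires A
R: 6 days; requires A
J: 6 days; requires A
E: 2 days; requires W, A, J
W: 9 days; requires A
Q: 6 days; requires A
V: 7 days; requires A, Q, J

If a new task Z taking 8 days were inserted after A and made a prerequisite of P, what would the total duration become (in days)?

Originally the schedule takes 23 days.
With Z inserted, P now waits for max(A, Z).
New critical path: A→W→C = 4+9+10 = 23 ⇒ 23 days.

23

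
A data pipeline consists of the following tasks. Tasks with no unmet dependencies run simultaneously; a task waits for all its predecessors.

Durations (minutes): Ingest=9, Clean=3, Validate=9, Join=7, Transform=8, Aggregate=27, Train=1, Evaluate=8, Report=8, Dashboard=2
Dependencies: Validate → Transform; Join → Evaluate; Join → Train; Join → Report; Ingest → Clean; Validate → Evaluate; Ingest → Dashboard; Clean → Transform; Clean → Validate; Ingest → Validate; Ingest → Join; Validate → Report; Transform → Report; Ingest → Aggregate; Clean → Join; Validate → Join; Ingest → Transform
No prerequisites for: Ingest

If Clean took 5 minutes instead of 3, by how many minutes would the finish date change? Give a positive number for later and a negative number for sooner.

Baseline: Ingest→Clean→Validate→Transform→Report = 9+3+9+8+8 = 37 → 37 minutes.
Clean is on the critical path; changing it to 5 makes that path 39 minutes.
That remains the longest chain; total 39 minutes.
Change in finish: 39 − 37 = +2 minutes.

2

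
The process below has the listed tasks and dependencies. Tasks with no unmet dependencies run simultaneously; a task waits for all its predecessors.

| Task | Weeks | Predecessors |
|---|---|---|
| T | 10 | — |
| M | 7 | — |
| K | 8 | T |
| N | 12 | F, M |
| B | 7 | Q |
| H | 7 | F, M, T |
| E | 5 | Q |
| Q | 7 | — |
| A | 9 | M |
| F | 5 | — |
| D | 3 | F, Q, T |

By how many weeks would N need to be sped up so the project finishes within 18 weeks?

1

Current finish: 19 weeks; target: 18.
N is on every critical path, so each week cut from N cuts the finish by one (this holds down to a finish of 18).
Need 19 − 18 = 1 week off N → N becomes 11 weeks, finish becomes 18.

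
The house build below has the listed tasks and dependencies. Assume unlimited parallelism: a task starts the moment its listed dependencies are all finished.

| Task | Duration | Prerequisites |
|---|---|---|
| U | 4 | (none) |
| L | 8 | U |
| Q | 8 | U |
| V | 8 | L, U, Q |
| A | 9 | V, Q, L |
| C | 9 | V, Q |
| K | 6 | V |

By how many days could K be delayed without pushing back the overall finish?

3

The longest chain is U→L→V→A = 4+8+8+9 = 29; overall finish 29 days.
The longest chain containing K totals 26 days.
So K can slip 29 − 26 = 3 days.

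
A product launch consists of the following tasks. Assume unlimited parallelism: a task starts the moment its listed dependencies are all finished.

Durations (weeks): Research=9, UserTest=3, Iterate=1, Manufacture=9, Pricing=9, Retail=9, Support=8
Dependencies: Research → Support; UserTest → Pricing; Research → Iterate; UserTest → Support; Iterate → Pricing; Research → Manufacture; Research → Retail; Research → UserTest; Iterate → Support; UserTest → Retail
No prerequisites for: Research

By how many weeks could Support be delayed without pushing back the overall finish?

The longest chain is Research→UserTest→Pricing = 9+3+9 = 21; overall finish 21 weeks.
The longest chain containing Support totals 20 weeks.
So Support can slip 21 − 20 = 1 week.

1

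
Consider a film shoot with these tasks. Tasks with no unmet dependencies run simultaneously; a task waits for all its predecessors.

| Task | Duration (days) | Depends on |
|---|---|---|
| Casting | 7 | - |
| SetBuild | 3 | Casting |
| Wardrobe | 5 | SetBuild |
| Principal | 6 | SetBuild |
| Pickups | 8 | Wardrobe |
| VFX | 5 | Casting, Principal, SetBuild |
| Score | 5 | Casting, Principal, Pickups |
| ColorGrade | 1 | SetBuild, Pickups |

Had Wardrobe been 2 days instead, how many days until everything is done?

25

The binding path is Casting→SetBuild→Wardrobe→Pickups→Score = 7+3+5+8+5 = 28; finish at 28 days.
Since Wardrobe is critical, the -3 change carries straight to that chain (now 25 days).
No other chain overtakes it, so the finish is 25 days.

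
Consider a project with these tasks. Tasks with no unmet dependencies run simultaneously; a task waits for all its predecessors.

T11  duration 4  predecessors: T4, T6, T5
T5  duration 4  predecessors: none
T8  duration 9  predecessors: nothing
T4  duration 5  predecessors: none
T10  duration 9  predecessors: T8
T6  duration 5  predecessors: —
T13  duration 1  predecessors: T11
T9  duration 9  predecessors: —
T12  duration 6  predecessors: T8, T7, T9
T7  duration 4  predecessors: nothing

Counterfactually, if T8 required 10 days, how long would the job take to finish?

19

As given, the longest chain is T8→T10 = 9+9 = 18, so the finish is 18 days.
Since T8 is critical, the +1 change carries straight to that chain (now 19 days).
That remains the longest chain; total 19 days.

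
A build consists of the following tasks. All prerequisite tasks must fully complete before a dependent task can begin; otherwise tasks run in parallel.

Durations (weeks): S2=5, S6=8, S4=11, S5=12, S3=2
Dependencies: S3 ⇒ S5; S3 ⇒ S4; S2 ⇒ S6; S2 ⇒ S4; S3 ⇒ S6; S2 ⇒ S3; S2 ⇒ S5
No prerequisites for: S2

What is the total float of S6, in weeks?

Critical path: S2→S3→S5 = 5+2+12 = 19, so the finish is 19 weeks.
Longest path through S6: 15 weeks (earliest finish 15, latest finish 19).
So S6 can slip 19 − 15 = 4 weeks.

4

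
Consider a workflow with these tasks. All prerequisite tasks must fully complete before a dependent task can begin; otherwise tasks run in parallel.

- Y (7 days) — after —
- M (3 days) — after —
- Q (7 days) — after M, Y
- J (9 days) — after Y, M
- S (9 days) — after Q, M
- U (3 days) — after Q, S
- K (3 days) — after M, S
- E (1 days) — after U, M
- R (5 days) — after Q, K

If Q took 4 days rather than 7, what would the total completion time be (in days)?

28

The binding path is Y→Q→S→K→R = 7+7+9+3+5 = 31; finish at 31 days.
Q is on the critical path; changing it to 4 makes that path 28 days.
The critical path is still Y→Q→S→K→R; finish is now 28 days.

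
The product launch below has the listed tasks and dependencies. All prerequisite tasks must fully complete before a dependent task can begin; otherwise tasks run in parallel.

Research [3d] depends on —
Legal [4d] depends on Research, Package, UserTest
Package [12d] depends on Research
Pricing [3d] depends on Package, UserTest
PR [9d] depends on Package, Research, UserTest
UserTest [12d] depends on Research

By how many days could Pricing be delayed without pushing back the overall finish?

The longest chain is Research→UserTest→PR = 3+12+9 = 24; overall finish 24 days.
Longest path through Pricing: 18 days (earliest finish 18, latest finish 24).
Slack of Pricing = 21 − 15 = 6 days.

6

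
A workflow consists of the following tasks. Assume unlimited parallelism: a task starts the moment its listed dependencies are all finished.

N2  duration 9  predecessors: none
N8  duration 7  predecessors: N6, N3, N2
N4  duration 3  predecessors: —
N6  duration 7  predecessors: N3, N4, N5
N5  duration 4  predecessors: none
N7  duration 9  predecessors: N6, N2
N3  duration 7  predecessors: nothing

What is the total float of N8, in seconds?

Critical path: N3→N6→N7 = 7+7+9 = 23, so the finish is 23 seconds.
Longest path through N8: 21 seconds (earliest finish 21, latest finish 23).
Float = 23 − 21 = 2.

2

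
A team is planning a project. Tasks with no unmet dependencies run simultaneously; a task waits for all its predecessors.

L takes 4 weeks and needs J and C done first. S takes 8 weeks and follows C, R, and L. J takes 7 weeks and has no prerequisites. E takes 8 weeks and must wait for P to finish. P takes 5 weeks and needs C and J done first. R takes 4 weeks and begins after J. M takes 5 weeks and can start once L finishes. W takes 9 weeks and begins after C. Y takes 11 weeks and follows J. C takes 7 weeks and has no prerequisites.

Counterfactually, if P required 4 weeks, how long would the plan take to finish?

As given, the longest chain is J→P→E = 7+5+8 = 20, so the finish is 20 weeks.
P is on the critical path; changing it to 4 makes that path 19 weeks.
Now J→L→S = 7+4+8 = 19 is longest, so the finish becomes 19 weeks.

19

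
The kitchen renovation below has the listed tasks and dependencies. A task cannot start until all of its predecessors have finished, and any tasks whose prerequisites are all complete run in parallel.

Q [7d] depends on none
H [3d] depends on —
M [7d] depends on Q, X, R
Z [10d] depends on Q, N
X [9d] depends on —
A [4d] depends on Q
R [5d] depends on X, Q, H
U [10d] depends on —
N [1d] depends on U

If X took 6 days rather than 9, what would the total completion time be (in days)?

21

Actual critical path: X→R→M = 9+5+7 = 21 ⇒ 21 days.
Since X is critical, the -3 change carries straight to that chain (now 18 days).
New critical path: U→N→Z = 10+1+10 = 21 ⇒ 21 days.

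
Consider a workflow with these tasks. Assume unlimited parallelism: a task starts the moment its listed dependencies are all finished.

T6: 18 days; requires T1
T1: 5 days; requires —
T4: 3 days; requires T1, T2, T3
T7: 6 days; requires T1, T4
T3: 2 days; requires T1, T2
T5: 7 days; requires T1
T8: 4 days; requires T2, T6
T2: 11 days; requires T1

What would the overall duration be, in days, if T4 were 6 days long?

30

Actual critical path: T1→T2→T3→T4→T7 = 5+11+2+3+6 = 27 ⇒ 27 days.
T4 is on the critical path; changing it to 6 makes that path 30 days.
No other chain overtakes it, so the finish is 30 days.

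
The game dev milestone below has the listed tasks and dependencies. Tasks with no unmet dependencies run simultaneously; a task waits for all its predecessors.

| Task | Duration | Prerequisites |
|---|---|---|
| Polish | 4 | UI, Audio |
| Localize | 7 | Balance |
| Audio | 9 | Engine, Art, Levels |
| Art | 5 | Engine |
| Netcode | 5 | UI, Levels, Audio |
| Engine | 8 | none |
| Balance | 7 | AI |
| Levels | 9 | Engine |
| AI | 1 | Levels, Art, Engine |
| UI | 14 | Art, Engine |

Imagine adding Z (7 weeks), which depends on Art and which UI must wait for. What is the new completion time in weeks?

39

Originally the schedule takes 32 weeks.
With Z inserted, UI now waits for max(Art, Engine, Z).
New critical path: Engine→Art→Z→UI→Netcode = 8+5+7+14+5 = 39 ⇒ 39 weeks.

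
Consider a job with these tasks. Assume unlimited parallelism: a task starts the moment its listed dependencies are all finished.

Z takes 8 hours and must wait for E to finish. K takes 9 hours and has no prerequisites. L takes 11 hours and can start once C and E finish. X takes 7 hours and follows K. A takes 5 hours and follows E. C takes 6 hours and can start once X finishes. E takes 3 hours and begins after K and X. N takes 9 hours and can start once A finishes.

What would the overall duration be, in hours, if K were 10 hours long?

34

As given, the longest chain is K→X→C→L = 9+7+6+11 = 33, so the finish is 33 hours.
K is on the critical path; changing it to 10 makes that path 34 hours.
No other chain overtakes it, so the finish is 34 hours.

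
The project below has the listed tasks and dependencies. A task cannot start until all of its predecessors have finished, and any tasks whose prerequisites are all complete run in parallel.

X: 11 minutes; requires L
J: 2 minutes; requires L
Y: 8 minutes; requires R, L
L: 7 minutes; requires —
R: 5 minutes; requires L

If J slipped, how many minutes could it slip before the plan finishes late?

11

The longest chain is L→R→Y = 7+5+8 = 20; overall finish 20 minutes.
The longest chain containing J totals 9 minutes.
Slack of J = 18 − 7 = 11 minutes.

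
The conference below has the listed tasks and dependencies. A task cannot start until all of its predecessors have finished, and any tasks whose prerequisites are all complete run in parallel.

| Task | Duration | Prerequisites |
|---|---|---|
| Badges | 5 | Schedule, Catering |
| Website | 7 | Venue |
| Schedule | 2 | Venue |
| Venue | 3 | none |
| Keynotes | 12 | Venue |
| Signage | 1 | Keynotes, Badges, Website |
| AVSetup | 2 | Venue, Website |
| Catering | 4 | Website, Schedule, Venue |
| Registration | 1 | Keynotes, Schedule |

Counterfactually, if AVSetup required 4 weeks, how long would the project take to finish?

20

As given, the longest chain is Venue→Website→Catering→Badges→Signage = 3+7+4+5+1 = 20, so the finish is 20 weeks.
AVSetup has 8 weeks of float (longest path through it is 12).
That remains the longest chain; total 20 weeks.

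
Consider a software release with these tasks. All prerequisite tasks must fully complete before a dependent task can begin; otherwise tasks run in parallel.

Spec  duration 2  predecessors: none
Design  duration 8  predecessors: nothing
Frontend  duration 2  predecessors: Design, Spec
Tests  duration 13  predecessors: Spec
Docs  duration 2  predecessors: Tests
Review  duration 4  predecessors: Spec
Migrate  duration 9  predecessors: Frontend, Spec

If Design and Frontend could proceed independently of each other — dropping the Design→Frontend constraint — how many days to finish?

Original critical path: Design→Frontend→Migrate = 8+2+9 = 19 ⇒ 19 days.
Without Design→Frontend, Frontend's earliest start moves from 8 to 2.
New critical path: Spec→Tests→Docs = 2+13+2 = 17 ⇒ 17 days.

17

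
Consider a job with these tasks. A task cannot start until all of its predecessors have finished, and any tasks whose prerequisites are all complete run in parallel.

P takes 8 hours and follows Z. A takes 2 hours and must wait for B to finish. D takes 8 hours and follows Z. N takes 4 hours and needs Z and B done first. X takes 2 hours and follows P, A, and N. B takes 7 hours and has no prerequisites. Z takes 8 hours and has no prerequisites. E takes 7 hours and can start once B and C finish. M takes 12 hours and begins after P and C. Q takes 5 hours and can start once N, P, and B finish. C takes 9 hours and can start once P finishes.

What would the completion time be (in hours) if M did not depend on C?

Before: longest chain Z→P→C→M = 8+8+9+12 = 37, finish 37.
Without C→M, M's earliest start moves from 25 to 16.
The longest chain is now Z→P→C→E = 8+8+9+7 = 32, so the job takes 32 hours.

32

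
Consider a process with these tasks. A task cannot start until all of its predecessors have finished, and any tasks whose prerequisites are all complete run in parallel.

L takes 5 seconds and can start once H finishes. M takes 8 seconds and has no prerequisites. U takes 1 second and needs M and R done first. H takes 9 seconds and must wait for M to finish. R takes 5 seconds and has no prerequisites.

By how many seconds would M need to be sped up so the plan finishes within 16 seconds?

Current finish: 22 seconds; target: 16.
M is on every critical path, so each second cut from M cuts the finish by one (this holds down to a finish of 15).
Need 22 − 16 = 6 seconds off M → M becomes 2 seconds, finish becomes 16.

6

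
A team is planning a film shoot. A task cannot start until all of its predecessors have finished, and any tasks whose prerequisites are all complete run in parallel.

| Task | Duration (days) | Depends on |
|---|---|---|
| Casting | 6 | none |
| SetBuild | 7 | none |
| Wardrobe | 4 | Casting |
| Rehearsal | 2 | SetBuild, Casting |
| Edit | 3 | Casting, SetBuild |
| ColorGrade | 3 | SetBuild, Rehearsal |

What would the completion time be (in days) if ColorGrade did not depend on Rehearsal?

10

Original critical path: SetBuild→Rehearsal→ColorGrade = 7+2+3 = 12 ⇒ 12 days.
Without Rehearsal→ColorGrade, ColorGrade's earliest start moves from 9 to 7.
After: Casting→Wardrobe = 6+4 = 10 → 10 days.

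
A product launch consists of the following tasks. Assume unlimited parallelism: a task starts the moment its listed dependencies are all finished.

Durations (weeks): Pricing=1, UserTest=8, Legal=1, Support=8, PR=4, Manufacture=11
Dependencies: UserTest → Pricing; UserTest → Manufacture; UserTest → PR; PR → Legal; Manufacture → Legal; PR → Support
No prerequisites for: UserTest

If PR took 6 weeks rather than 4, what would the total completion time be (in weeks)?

Baseline: UserTest→PR→Support = 8+4+8 = 20 → 20 weeks.
PR is on the critical path; changing it to 6 makes that path 22 weeks.
That remains the longest chain; total 22 weeks.

22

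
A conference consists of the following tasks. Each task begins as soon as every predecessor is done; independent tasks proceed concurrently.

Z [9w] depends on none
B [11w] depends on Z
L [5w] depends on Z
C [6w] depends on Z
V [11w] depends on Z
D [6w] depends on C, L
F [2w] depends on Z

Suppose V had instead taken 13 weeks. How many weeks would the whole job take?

Actual critical path: Z→C→D = 9+6+6 = 21 ⇒ 21 weeks.
The longest path through V is only 20 weeks, so V has float 1.
Now Z→V = 9+13 = 22 is longest, so the finish becomes 22 weeks.

22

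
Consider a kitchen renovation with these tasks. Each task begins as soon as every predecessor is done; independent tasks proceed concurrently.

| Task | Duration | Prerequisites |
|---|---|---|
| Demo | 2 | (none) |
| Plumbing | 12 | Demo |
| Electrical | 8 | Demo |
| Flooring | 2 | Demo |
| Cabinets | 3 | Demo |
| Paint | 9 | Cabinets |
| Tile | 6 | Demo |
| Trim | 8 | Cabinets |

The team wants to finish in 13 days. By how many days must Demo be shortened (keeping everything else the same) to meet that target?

1

Current finish: 14 days; target: 13.
Demo is on every critical path, so each day cut from Demo cuts the finish by one (this holds down to a finish of 13).
Need 14 − 13 = 1 day off Demo → Demo becomes 1 day, finish becomes 13.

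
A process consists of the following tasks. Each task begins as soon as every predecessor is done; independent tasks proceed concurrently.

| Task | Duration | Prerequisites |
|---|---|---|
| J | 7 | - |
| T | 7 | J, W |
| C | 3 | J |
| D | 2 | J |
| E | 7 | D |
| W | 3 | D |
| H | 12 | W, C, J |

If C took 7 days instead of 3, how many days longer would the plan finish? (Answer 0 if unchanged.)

2

Critical path before the change: J→D→W→H = 7+2+3+12 = 24 giving 24 days.
The longest path through C is only 22 days, so C has float 2.
The binding chain switches to J→C→H = 7+7+12 = 26; finish 26 days.
Change in finish: 26 − 24 = +2 days.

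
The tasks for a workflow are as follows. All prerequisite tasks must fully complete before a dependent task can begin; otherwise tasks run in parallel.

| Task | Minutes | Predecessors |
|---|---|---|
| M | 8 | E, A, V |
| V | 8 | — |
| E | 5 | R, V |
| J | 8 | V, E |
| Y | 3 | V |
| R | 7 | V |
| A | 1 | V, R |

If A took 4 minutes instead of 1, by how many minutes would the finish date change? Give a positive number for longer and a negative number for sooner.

Actual critical path: V→R→E→J = 8+7+5+8 = 28 ⇒ 28 minutes.
A has 4 minutes of float (longest path through it is 24).
That remains the longest chain; total 28 minutes.
Change in finish: 28 − 28 = +0 minutes.

0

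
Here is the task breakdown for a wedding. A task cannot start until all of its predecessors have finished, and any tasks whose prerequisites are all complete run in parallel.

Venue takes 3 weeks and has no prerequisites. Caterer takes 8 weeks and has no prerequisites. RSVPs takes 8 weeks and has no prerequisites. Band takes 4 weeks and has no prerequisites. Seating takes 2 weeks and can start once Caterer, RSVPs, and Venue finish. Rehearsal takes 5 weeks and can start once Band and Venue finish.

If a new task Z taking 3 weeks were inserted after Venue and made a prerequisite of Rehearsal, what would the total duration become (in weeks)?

11

Originally the project takes 10 weeks.
With Z inserted, Rehearsal now waits for max(Band, Venue, Z).
New critical path: Venue→Z→Rehearsal = 3+3+5 = 11 ⇒ 11 weeks.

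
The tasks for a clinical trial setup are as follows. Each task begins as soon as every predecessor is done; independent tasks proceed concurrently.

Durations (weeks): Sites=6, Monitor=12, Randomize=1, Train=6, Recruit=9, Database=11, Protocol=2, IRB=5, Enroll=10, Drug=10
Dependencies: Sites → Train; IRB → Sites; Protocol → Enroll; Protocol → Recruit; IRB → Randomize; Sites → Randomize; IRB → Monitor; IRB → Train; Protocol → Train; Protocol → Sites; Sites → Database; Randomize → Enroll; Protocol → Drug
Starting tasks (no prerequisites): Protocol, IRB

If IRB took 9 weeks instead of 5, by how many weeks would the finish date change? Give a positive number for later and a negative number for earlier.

Critical path before the change: IRB→Sites→Randomize→Enroll = 5+6+1+10 = 22 giving 22 weeks.
IRB is on the critical path; changing it to 9 makes that path 26 weeks.
That remains the longest chain; total 26 weeks.
Change in finish: 26 − 22 = +4 weeks.

4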